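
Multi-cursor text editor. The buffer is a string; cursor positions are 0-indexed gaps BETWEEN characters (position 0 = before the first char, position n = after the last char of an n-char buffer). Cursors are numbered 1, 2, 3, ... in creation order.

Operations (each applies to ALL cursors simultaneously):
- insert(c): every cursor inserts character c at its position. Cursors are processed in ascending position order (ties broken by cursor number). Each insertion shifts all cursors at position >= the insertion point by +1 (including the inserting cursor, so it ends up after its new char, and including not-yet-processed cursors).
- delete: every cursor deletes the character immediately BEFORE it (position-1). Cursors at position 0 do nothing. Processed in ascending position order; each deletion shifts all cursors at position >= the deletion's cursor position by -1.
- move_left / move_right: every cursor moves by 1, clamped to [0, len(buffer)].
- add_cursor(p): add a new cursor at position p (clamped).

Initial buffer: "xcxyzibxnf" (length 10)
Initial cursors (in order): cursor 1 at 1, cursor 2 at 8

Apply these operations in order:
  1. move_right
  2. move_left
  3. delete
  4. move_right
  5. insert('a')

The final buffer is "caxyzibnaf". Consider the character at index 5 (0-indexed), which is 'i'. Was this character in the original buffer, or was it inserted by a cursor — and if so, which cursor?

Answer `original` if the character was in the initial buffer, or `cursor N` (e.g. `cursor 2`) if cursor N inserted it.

Answer: original

Derivation:
After op 1 (move_right): buffer="xcxyzibxnf" (len 10), cursors c1@2 c2@9, authorship ..........
After op 2 (move_left): buffer="xcxyzibxnf" (len 10), cursors c1@1 c2@8, authorship ..........
After op 3 (delete): buffer="cxyzibnf" (len 8), cursors c1@0 c2@6, authorship ........
After op 4 (move_right): buffer="cxyzibnf" (len 8), cursors c1@1 c2@7, authorship ........
After op 5 (insert('a')): buffer="caxyzibnaf" (len 10), cursors c1@2 c2@9, authorship .1......2.
Authorship (.=original, N=cursor N): . 1 . . . . . . 2 .
Index 5: author = original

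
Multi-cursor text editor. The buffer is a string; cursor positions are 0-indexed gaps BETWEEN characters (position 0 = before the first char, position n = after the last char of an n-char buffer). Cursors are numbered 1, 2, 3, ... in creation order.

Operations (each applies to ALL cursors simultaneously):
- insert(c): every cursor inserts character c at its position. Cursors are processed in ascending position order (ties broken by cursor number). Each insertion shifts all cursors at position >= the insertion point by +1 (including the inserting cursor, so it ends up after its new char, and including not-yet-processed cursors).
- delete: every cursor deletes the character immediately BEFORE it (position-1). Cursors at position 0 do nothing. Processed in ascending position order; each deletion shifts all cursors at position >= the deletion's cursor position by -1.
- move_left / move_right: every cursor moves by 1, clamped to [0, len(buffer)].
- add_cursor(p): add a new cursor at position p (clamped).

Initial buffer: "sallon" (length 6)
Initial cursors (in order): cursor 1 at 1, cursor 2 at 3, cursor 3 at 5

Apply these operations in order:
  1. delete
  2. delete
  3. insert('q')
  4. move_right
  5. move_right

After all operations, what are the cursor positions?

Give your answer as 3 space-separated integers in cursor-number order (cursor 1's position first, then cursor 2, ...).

After op 1 (delete): buffer="aln" (len 3), cursors c1@0 c2@1 c3@2, authorship ...
After op 2 (delete): buffer="n" (len 1), cursors c1@0 c2@0 c3@0, authorship .
After op 3 (insert('q')): buffer="qqqn" (len 4), cursors c1@3 c2@3 c3@3, authorship 123.
After op 4 (move_right): buffer="qqqn" (len 4), cursors c1@4 c2@4 c3@4, authorship 123.
After op 5 (move_right): buffer="qqqn" (len 4), cursors c1@4 c2@4 c3@4, authorship 123.

Answer: 4 4 4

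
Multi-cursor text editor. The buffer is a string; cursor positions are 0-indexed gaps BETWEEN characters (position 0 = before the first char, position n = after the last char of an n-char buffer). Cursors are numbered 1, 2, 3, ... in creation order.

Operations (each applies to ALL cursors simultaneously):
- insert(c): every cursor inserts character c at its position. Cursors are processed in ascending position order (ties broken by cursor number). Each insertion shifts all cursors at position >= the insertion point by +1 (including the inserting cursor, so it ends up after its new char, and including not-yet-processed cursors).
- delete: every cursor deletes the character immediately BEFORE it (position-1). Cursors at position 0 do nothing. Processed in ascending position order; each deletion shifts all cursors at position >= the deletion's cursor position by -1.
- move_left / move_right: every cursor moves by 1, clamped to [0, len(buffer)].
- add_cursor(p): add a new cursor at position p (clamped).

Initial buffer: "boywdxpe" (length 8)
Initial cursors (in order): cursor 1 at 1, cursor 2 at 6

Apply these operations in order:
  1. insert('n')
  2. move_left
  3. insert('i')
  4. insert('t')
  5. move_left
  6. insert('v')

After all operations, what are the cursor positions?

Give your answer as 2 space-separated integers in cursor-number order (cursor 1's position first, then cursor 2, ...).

After op 1 (insert('n')): buffer="bnoywdxnpe" (len 10), cursors c1@2 c2@8, authorship .1.....2..
After op 2 (move_left): buffer="bnoywdxnpe" (len 10), cursors c1@1 c2@7, authorship .1.....2..
After op 3 (insert('i')): buffer="binoywdxinpe" (len 12), cursors c1@2 c2@9, authorship .11.....22..
After op 4 (insert('t')): buffer="bitnoywdxitnpe" (len 14), cursors c1@3 c2@11, authorship .111.....222..
After op 5 (move_left): buffer="bitnoywdxitnpe" (len 14), cursors c1@2 c2@10, authorship .111.....222..
After op 6 (insert('v')): buffer="bivtnoywdxivtnpe" (len 16), cursors c1@3 c2@12, authorship .1111.....2222..

Answer: 3 12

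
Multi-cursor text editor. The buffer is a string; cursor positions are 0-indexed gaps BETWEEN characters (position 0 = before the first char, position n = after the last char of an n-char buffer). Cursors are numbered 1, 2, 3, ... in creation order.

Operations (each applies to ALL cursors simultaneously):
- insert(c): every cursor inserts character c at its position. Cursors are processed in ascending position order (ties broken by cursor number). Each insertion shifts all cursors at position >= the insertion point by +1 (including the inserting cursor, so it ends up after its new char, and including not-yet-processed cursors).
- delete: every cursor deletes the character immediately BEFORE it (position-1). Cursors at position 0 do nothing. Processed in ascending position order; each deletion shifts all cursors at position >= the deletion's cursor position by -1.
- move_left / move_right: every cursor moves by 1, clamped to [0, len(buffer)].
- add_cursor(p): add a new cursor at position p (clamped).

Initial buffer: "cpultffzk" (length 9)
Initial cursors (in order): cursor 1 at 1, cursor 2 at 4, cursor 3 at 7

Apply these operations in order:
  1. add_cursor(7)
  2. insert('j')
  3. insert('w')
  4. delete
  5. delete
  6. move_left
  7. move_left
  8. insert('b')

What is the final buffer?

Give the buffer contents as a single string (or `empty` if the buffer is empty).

Answer: bcpbultbbffzk

Derivation:
After op 1 (add_cursor(7)): buffer="cpultffzk" (len 9), cursors c1@1 c2@4 c3@7 c4@7, authorship .........
After op 2 (insert('j')): buffer="cjpuljtffjjzk" (len 13), cursors c1@2 c2@6 c3@11 c4@11, authorship .1...2...34..
After op 3 (insert('w')): buffer="cjwpuljwtffjjwwzk" (len 17), cursors c1@3 c2@8 c3@15 c4@15, authorship .11...22...3434..
After op 4 (delete): buffer="cjpuljtffjjzk" (len 13), cursors c1@2 c2@6 c3@11 c4@11, authorship .1...2...34..
After op 5 (delete): buffer="cpultffzk" (len 9), cursors c1@1 c2@4 c3@7 c4@7, authorship .........
After op 6 (move_left): buffer="cpultffzk" (len 9), cursors c1@0 c2@3 c3@6 c4@6, authorship .........
After op 7 (move_left): buffer="cpultffzk" (len 9), cursors c1@0 c2@2 c3@5 c4@5, authorship .........
After op 8 (insert('b')): buffer="bcpbultbbffzk" (len 13), cursors c1@1 c2@4 c3@9 c4@9, authorship 1..2...34....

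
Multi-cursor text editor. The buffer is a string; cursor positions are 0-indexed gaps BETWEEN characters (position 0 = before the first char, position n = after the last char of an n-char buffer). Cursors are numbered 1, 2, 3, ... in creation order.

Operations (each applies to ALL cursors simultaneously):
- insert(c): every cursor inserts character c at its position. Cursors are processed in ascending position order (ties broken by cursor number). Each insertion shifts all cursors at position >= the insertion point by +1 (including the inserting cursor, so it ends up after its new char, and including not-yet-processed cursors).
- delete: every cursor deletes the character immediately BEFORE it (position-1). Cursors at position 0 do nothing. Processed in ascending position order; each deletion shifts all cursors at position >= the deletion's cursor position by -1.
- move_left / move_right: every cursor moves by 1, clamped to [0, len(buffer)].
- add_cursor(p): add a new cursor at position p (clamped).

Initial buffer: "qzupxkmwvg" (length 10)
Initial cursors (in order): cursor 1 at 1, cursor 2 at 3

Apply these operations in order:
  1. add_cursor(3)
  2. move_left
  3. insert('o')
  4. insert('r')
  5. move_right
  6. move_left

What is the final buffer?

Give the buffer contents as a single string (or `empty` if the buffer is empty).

Answer: orqzoorrupxkmwvg

Derivation:
After op 1 (add_cursor(3)): buffer="qzupxkmwvg" (len 10), cursors c1@1 c2@3 c3@3, authorship ..........
After op 2 (move_left): buffer="qzupxkmwvg" (len 10), cursors c1@0 c2@2 c3@2, authorship ..........
After op 3 (insert('o')): buffer="oqzooupxkmwvg" (len 13), cursors c1@1 c2@5 c3@5, authorship 1..23........
After op 4 (insert('r')): buffer="orqzoorrupxkmwvg" (len 16), cursors c1@2 c2@8 c3@8, authorship 11..2323........
After op 5 (move_right): buffer="orqzoorrupxkmwvg" (len 16), cursors c1@3 c2@9 c3@9, authorship 11..2323........
After op 6 (move_left): buffer="orqzoorrupxkmwvg" (len 16), cursors c1@2 c2@8 c3@8, authorship 11..2323........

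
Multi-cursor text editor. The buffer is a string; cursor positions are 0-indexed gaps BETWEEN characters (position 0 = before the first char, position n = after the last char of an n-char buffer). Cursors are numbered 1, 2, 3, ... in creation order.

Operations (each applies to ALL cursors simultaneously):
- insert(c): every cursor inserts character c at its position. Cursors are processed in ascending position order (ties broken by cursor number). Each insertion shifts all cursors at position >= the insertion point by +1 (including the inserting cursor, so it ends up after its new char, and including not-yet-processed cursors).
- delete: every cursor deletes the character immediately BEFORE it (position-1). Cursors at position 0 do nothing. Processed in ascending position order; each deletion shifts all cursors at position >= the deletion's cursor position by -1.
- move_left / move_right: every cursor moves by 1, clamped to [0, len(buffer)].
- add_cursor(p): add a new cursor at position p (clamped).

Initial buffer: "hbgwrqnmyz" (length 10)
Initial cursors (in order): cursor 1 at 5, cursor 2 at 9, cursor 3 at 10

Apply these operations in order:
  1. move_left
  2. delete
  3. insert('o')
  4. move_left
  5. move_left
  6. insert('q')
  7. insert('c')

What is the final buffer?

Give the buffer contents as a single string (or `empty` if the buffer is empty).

After op 1 (move_left): buffer="hbgwrqnmyz" (len 10), cursors c1@4 c2@8 c3@9, authorship ..........
After op 2 (delete): buffer="hbgrqnz" (len 7), cursors c1@3 c2@6 c3@6, authorship .......
After op 3 (insert('o')): buffer="hbgorqnooz" (len 10), cursors c1@4 c2@9 c3@9, authorship ...1...23.
After op 4 (move_left): buffer="hbgorqnooz" (len 10), cursors c1@3 c2@8 c3@8, authorship ...1...23.
After op 5 (move_left): buffer="hbgorqnooz" (len 10), cursors c1@2 c2@7 c3@7, authorship ...1...23.
After op 6 (insert('q')): buffer="hbqgorqnqqooz" (len 13), cursors c1@3 c2@10 c3@10, authorship ..1.1...2323.
After op 7 (insert('c')): buffer="hbqcgorqnqqccooz" (len 16), cursors c1@4 c2@13 c3@13, authorship ..11.1...232323.

Answer: hbqcgorqnqqccooz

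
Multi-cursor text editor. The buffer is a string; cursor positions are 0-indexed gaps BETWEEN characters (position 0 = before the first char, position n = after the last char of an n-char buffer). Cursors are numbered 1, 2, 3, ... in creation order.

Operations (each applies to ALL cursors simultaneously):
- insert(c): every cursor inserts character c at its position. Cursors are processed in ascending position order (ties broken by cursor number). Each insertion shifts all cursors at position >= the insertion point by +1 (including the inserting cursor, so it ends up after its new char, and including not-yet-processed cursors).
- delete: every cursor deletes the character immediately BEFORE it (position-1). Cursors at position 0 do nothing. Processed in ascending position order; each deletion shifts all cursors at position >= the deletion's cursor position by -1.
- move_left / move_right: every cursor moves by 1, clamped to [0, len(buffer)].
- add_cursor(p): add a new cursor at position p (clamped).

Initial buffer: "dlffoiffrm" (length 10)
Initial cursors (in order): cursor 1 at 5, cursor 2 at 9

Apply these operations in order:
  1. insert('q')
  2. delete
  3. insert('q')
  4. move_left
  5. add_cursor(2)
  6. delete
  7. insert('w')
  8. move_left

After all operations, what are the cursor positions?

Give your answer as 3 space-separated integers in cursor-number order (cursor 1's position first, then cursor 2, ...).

Answer: 4 9 1

Derivation:
After op 1 (insert('q')): buffer="dlffoqiffrqm" (len 12), cursors c1@6 c2@11, authorship .....1....2.
After op 2 (delete): buffer="dlffoiffrm" (len 10), cursors c1@5 c2@9, authorship ..........
After op 3 (insert('q')): buffer="dlffoqiffrqm" (len 12), cursors c1@6 c2@11, authorship .....1....2.
After op 4 (move_left): buffer="dlffoqiffrqm" (len 12), cursors c1@5 c2@10, authorship .....1....2.
After op 5 (add_cursor(2)): buffer="dlffoqiffrqm" (len 12), cursors c3@2 c1@5 c2@10, authorship .....1....2.
After op 6 (delete): buffer="dffqiffqm" (len 9), cursors c3@1 c1@3 c2@7, authorship ...1...2.
After op 7 (insert('w')): buffer="dwffwqiffwqm" (len 12), cursors c3@2 c1@5 c2@10, authorship .3..11...22.
After op 8 (move_left): buffer="dwffwqiffwqm" (len 12), cursors c3@1 c1@4 c2@9, authorship .3..11...22.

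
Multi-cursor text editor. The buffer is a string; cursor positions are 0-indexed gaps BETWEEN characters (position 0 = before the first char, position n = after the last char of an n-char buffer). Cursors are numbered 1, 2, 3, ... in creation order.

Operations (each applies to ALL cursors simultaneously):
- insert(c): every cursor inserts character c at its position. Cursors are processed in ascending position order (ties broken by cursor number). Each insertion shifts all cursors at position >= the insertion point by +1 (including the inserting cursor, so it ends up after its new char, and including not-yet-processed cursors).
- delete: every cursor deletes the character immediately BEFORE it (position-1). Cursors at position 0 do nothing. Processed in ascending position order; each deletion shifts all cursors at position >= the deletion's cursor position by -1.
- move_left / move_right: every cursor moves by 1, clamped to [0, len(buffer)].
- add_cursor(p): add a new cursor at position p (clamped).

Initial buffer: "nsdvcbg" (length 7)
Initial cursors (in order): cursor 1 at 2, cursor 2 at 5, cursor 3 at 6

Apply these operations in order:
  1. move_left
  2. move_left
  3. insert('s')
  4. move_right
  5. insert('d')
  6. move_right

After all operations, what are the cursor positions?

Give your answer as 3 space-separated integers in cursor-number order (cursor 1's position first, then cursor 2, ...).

Answer: 4 9 12

Derivation:
After op 1 (move_left): buffer="nsdvcbg" (len 7), cursors c1@1 c2@4 c3@5, authorship .......
After op 2 (move_left): buffer="nsdvcbg" (len 7), cursors c1@0 c2@3 c3@4, authorship .......
After op 3 (insert('s')): buffer="snsdsvscbg" (len 10), cursors c1@1 c2@5 c3@7, authorship 1...2.3...
After op 4 (move_right): buffer="snsdsvscbg" (len 10), cursors c1@2 c2@6 c3@8, authorship 1...2.3...
After op 5 (insert('d')): buffer="sndsdsvdscdbg" (len 13), cursors c1@3 c2@8 c3@11, authorship 1.1..2.23.3..
After op 6 (move_right): buffer="sndsdsvdscdbg" (len 13), cursors c1@4 c2@9 c3@12, authorship 1.1..2.23.3..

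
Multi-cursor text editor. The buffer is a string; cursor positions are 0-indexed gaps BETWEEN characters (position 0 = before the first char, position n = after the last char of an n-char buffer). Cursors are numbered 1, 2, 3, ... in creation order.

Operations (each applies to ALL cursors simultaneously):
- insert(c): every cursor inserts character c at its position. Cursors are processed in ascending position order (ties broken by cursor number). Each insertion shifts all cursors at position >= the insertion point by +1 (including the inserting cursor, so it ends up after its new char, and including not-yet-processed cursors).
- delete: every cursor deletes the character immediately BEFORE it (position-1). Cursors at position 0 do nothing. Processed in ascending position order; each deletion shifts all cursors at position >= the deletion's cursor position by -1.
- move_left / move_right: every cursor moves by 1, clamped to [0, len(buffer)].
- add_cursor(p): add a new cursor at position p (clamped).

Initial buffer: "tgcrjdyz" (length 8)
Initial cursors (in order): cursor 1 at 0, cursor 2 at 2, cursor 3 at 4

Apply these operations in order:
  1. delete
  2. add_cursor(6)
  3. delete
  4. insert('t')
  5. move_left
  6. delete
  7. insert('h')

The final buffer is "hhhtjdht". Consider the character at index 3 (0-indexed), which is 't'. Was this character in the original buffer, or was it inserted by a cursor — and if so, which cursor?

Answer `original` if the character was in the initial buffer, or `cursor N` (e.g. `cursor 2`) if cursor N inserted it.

Answer: cursor 3

Derivation:
After op 1 (delete): buffer="tcjdyz" (len 6), cursors c1@0 c2@1 c3@2, authorship ......
After op 2 (add_cursor(6)): buffer="tcjdyz" (len 6), cursors c1@0 c2@1 c3@2 c4@6, authorship ......
After op 3 (delete): buffer="jdy" (len 3), cursors c1@0 c2@0 c3@0 c4@3, authorship ...
After op 4 (insert('t')): buffer="tttjdyt" (len 7), cursors c1@3 c2@3 c3@3 c4@7, authorship 123...4
After op 5 (move_left): buffer="tttjdyt" (len 7), cursors c1@2 c2@2 c3@2 c4@6, authorship 123...4
After op 6 (delete): buffer="tjdt" (len 4), cursors c1@0 c2@0 c3@0 c4@3, authorship 3..4
After op 7 (insert('h')): buffer="hhhtjdht" (len 8), cursors c1@3 c2@3 c3@3 c4@7, authorship 1233..44
Authorship (.=original, N=cursor N): 1 2 3 3 . . 4 4
Index 3: author = 3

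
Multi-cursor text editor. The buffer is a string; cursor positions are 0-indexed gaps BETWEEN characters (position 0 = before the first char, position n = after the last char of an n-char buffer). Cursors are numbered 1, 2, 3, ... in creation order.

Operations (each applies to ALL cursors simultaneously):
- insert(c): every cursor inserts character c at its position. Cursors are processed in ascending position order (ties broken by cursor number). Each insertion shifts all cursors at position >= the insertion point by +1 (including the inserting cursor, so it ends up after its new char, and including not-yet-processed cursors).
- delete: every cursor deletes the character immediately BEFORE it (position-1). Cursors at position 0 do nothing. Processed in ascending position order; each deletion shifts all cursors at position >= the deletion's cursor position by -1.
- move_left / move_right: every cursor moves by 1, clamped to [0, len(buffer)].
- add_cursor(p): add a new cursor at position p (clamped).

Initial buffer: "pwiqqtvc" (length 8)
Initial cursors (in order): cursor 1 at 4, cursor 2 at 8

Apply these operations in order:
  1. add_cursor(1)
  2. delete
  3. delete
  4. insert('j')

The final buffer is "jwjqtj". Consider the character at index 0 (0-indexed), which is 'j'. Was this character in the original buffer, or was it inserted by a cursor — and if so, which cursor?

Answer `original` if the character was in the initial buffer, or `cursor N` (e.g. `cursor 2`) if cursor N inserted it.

Answer: cursor 3

Derivation:
After op 1 (add_cursor(1)): buffer="pwiqqtvc" (len 8), cursors c3@1 c1@4 c2@8, authorship ........
After op 2 (delete): buffer="wiqtv" (len 5), cursors c3@0 c1@2 c2@5, authorship .....
After op 3 (delete): buffer="wqt" (len 3), cursors c3@0 c1@1 c2@3, authorship ...
After op 4 (insert('j')): buffer="jwjqtj" (len 6), cursors c3@1 c1@3 c2@6, authorship 3.1..2
Authorship (.=original, N=cursor N): 3 . 1 . . 2
Index 0: author = 3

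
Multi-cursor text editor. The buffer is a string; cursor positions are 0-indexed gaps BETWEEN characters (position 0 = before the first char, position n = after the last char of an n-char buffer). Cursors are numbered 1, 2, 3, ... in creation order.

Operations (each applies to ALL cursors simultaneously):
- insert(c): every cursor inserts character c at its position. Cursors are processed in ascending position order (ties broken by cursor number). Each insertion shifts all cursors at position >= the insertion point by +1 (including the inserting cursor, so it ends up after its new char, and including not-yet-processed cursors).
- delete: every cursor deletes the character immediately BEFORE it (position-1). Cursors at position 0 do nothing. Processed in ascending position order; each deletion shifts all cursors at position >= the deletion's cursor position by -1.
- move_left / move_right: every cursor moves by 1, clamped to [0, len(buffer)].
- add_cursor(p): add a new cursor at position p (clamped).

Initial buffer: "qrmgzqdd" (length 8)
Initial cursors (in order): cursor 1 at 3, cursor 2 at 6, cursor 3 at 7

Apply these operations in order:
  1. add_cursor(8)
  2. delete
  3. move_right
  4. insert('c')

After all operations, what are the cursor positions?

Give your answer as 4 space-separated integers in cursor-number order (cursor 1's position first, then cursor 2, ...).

After op 1 (add_cursor(8)): buffer="qrmgzqdd" (len 8), cursors c1@3 c2@6 c3@7 c4@8, authorship ........
After op 2 (delete): buffer="qrgz" (len 4), cursors c1@2 c2@4 c3@4 c4@4, authorship ....
After op 3 (move_right): buffer="qrgz" (len 4), cursors c1@3 c2@4 c3@4 c4@4, authorship ....
After op 4 (insert('c')): buffer="qrgczccc" (len 8), cursors c1@4 c2@8 c3@8 c4@8, authorship ...1.234

Answer: 4 8 8 8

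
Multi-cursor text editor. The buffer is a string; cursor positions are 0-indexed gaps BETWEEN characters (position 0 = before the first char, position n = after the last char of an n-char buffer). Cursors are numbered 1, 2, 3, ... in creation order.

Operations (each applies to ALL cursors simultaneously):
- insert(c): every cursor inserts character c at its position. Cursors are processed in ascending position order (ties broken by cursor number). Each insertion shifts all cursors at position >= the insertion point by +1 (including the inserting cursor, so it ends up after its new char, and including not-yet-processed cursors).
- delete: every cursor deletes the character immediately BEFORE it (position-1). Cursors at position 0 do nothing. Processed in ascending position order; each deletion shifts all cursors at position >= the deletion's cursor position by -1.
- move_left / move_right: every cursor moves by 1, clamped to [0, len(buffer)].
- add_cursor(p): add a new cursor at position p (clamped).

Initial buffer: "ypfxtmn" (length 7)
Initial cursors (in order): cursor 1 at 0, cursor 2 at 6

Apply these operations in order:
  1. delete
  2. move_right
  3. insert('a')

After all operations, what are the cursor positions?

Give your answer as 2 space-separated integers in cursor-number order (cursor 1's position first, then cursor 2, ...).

Answer: 2 8

Derivation:
After op 1 (delete): buffer="ypfxtn" (len 6), cursors c1@0 c2@5, authorship ......
After op 2 (move_right): buffer="ypfxtn" (len 6), cursors c1@1 c2@6, authorship ......
After op 3 (insert('a')): buffer="yapfxtna" (len 8), cursors c1@2 c2@8, authorship .1.....2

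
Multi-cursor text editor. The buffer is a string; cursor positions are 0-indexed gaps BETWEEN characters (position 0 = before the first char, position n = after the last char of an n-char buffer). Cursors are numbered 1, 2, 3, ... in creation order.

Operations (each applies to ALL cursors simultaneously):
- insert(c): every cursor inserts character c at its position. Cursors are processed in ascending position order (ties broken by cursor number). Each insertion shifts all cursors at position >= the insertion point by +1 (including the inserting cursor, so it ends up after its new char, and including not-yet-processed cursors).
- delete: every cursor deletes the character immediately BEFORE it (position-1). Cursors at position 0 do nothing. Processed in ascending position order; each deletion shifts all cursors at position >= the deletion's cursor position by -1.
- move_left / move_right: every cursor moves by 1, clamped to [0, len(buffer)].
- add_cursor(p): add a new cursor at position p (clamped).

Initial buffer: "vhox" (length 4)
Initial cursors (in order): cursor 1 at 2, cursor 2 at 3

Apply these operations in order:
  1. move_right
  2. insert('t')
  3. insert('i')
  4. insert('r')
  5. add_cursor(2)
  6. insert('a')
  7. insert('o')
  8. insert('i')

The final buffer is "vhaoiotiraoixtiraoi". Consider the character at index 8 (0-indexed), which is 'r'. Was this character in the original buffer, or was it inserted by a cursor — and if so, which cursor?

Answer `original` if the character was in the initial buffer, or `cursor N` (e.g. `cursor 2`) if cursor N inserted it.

After op 1 (move_right): buffer="vhox" (len 4), cursors c1@3 c2@4, authorship ....
After op 2 (insert('t')): buffer="vhotxt" (len 6), cursors c1@4 c2@6, authorship ...1.2
After op 3 (insert('i')): buffer="vhotixti" (len 8), cursors c1@5 c2@8, authorship ...11.22
After op 4 (insert('r')): buffer="vhotirxtir" (len 10), cursors c1@6 c2@10, authorship ...111.222
After op 5 (add_cursor(2)): buffer="vhotirxtir" (len 10), cursors c3@2 c1@6 c2@10, authorship ...111.222
After op 6 (insert('a')): buffer="vhaotiraxtira" (len 13), cursors c3@3 c1@8 c2@13, authorship ..3.1111.2222
After op 7 (insert('o')): buffer="vhaootiraoxtirao" (len 16), cursors c3@4 c1@10 c2@16, authorship ..33.11111.22222
After op 8 (insert('i')): buffer="vhaoiotiraoixtiraoi" (len 19), cursors c3@5 c1@12 c2@19, authorship ..333.111111.222222
Authorship (.=original, N=cursor N): . . 3 3 3 . 1 1 1 1 1 1 . 2 2 2 2 2 2
Index 8: author = 1

Answer: cursor 1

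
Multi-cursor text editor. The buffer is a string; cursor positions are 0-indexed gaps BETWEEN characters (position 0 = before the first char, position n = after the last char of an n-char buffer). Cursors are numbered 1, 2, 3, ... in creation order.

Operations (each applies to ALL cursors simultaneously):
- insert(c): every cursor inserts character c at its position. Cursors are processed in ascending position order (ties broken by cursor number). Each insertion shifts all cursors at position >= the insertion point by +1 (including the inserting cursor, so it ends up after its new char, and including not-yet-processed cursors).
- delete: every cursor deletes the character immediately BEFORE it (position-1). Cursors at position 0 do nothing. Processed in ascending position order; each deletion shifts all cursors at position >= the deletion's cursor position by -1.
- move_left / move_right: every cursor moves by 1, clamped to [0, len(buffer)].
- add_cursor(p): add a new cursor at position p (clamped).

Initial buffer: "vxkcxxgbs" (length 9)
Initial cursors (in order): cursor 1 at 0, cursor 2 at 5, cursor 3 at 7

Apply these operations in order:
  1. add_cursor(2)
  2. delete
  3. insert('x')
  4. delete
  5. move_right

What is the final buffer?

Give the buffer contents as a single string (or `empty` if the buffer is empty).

Answer: vkcxbs

Derivation:
After op 1 (add_cursor(2)): buffer="vxkcxxgbs" (len 9), cursors c1@0 c4@2 c2@5 c3@7, authorship .........
After op 2 (delete): buffer="vkcxbs" (len 6), cursors c1@0 c4@1 c2@3 c3@4, authorship ......
After op 3 (insert('x')): buffer="xvxkcxxxbs" (len 10), cursors c1@1 c4@3 c2@6 c3@8, authorship 1.4..2.3..
After op 4 (delete): buffer="vkcxbs" (len 6), cursors c1@0 c4@1 c2@3 c3@4, authorship ......
After op 5 (move_right): buffer="vkcxbs" (len 6), cursors c1@1 c4@2 c2@4 c3@5, authorship ......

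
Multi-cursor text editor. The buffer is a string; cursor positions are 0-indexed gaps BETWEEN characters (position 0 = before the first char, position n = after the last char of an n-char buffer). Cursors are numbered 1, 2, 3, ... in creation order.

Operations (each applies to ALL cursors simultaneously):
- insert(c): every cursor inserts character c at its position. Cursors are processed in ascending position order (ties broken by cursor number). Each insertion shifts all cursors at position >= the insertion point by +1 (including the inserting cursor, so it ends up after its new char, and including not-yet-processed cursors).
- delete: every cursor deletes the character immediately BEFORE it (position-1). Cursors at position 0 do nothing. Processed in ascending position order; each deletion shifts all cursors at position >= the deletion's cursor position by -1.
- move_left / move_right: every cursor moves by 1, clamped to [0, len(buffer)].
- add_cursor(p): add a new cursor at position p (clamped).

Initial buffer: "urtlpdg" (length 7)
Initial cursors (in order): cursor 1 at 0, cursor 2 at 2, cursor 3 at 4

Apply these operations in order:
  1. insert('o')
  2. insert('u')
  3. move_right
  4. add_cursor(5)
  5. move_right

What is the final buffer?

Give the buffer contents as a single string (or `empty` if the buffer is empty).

Answer: ouuroutloupdg

Derivation:
After op 1 (insert('o')): buffer="ourotlopdg" (len 10), cursors c1@1 c2@4 c3@7, authorship 1..2..3...
After op 2 (insert('u')): buffer="ouuroutloupdg" (len 13), cursors c1@2 c2@6 c3@10, authorship 11..22..33...
After op 3 (move_right): buffer="ouuroutloupdg" (len 13), cursors c1@3 c2@7 c3@11, authorship 11..22..33...
After op 4 (add_cursor(5)): buffer="ouuroutloupdg" (len 13), cursors c1@3 c4@5 c2@7 c3@11, authorship 11..22..33...
After op 5 (move_right): buffer="ouuroutloupdg" (len 13), cursors c1@4 c4@6 c2@8 c3@12, authorship 11..22..33...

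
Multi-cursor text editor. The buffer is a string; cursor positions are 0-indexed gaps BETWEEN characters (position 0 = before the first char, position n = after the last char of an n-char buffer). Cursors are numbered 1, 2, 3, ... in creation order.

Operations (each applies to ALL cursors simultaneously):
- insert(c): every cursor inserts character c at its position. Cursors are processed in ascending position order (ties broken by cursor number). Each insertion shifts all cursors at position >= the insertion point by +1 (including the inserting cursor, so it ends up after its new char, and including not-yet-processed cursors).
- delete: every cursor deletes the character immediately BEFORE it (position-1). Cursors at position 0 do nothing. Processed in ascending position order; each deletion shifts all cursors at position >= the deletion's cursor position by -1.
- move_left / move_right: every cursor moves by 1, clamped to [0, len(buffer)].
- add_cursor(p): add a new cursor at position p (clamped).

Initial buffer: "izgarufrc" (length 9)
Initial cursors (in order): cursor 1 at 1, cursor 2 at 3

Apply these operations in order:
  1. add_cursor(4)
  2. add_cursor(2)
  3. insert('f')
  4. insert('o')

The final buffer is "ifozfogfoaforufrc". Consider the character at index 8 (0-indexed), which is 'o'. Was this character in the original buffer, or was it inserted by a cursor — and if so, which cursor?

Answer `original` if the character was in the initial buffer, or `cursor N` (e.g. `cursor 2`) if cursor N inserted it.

Answer: cursor 2

Derivation:
After op 1 (add_cursor(4)): buffer="izgarufrc" (len 9), cursors c1@1 c2@3 c3@4, authorship .........
After op 2 (add_cursor(2)): buffer="izgarufrc" (len 9), cursors c1@1 c4@2 c2@3 c3@4, authorship .........
After op 3 (insert('f')): buffer="ifzfgfafrufrc" (len 13), cursors c1@2 c4@4 c2@6 c3@8, authorship .1.4.2.3.....
After op 4 (insert('o')): buffer="ifozfogfoaforufrc" (len 17), cursors c1@3 c4@6 c2@9 c3@12, authorship .11.44.22.33.....
Authorship (.=original, N=cursor N): . 1 1 . 4 4 . 2 2 . 3 3 . . . . .
Index 8: author = 2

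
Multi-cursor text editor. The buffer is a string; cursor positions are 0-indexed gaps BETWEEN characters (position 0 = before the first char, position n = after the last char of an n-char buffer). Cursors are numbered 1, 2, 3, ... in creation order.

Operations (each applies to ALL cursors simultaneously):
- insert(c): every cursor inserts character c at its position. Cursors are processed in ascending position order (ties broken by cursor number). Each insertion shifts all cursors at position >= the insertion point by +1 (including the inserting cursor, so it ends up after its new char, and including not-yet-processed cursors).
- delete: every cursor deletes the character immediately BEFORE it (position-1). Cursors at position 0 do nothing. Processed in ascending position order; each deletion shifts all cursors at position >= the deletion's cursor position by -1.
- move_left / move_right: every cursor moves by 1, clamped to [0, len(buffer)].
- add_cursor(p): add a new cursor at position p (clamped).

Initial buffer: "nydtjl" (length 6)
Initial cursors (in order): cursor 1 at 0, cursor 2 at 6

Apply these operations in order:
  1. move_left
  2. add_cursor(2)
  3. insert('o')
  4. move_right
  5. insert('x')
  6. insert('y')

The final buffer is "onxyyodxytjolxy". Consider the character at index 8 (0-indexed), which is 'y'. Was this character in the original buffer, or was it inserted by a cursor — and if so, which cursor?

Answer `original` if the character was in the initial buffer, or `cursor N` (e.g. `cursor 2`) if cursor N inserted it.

After op 1 (move_left): buffer="nydtjl" (len 6), cursors c1@0 c2@5, authorship ......
After op 2 (add_cursor(2)): buffer="nydtjl" (len 6), cursors c1@0 c3@2 c2@5, authorship ......
After op 3 (insert('o')): buffer="onyodtjol" (len 9), cursors c1@1 c3@4 c2@8, authorship 1..3...2.
After op 4 (move_right): buffer="onyodtjol" (len 9), cursors c1@2 c3@5 c2@9, authorship 1..3...2.
After op 5 (insert('x')): buffer="onxyodxtjolx" (len 12), cursors c1@3 c3@7 c2@12, authorship 1.1.3.3..2.2
After op 6 (insert('y')): buffer="onxyyodxytjolxy" (len 15), cursors c1@4 c3@9 c2@15, authorship 1.11.3.33..2.22
Authorship (.=original, N=cursor N): 1 . 1 1 . 3 . 3 3 . . 2 . 2 2
Index 8: author = 3

Answer: cursor 3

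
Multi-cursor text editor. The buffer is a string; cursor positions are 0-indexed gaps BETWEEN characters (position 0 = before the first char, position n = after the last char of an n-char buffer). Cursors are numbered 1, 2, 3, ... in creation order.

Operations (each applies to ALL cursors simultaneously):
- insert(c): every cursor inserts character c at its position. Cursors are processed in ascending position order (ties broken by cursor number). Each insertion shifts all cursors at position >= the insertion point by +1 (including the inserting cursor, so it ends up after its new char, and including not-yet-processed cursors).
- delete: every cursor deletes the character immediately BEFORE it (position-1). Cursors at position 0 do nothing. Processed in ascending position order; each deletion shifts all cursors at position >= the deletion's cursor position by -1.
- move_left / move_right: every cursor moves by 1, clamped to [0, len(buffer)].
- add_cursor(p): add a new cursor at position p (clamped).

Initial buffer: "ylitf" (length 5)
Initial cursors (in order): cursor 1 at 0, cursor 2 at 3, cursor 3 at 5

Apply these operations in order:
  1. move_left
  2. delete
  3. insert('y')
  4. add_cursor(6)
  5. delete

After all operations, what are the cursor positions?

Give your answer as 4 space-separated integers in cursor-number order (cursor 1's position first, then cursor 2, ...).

Answer: 0 1 2 2

Derivation:
After op 1 (move_left): buffer="ylitf" (len 5), cursors c1@0 c2@2 c3@4, authorship .....
After op 2 (delete): buffer="yif" (len 3), cursors c1@0 c2@1 c3@2, authorship ...
After op 3 (insert('y')): buffer="yyyiyf" (len 6), cursors c1@1 c2@3 c3@5, authorship 1.2.3.
After op 4 (add_cursor(6)): buffer="yyyiyf" (len 6), cursors c1@1 c2@3 c3@5 c4@6, authorship 1.2.3.
After op 5 (delete): buffer="yi" (len 2), cursors c1@0 c2@1 c3@2 c4@2, authorship ..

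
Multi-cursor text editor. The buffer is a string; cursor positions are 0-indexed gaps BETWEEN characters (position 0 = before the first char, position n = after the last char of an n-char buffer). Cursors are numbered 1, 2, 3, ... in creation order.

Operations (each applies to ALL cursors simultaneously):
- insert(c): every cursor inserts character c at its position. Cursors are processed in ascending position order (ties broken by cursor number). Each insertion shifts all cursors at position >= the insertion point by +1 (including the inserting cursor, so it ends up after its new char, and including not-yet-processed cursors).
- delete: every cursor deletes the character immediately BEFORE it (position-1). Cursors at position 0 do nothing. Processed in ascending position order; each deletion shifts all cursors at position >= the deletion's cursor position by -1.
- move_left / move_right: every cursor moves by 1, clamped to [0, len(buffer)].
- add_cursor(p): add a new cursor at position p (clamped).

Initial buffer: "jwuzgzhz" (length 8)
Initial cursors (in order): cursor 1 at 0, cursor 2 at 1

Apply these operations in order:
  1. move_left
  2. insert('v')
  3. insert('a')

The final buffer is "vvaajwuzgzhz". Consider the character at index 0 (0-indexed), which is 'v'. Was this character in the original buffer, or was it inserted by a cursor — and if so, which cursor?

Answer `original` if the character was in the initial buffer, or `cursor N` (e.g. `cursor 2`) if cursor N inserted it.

Answer: cursor 1

Derivation:
After op 1 (move_left): buffer="jwuzgzhz" (len 8), cursors c1@0 c2@0, authorship ........
After op 2 (insert('v')): buffer="vvjwuzgzhz" (len 10), cursors c1@2 c2@2, authorship 12........
After op 3 (insert('a')): buffer="vvaajwuzgzhz" (len 12), cursors c1@4 c2@4, authorship 1212........
Authorship (.=original, N=cursor N): 1 2 1 2 . . . . . . . .
Index 0: author = 1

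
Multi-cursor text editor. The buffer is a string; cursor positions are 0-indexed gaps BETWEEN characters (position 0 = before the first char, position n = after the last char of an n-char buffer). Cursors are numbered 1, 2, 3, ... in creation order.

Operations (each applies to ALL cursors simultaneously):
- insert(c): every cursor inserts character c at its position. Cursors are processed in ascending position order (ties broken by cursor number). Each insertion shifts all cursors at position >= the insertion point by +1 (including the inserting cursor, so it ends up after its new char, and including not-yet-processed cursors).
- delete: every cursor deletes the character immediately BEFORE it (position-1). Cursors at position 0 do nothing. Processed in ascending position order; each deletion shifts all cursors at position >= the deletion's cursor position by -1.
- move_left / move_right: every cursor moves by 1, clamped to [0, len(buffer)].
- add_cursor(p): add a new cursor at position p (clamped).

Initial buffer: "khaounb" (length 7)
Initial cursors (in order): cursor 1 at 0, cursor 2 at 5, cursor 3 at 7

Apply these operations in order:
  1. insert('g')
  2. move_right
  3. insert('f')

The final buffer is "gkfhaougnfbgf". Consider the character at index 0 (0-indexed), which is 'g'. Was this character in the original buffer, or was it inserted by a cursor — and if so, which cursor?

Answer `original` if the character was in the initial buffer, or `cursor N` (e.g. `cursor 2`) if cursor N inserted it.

Answer: cursor 1

Derivation:
After op 1 (insert('g')): buffer="gkhaougnbg" (len 10), cursors c1@1 c2@7 c3@10, authorship 1.....2..3
After op 2 (move_right): buffer="gkhaougnbg" (len 10), cursors c1@2 c2@8 c3@10, authorship 1.....2..3
After op 3 (insert('f')): buffer="gkfhaougnfbgf" (len 13), cursors c1@3 c2@10 c3@13, authorship 1.1....2.2.33
Authorship (.=original, N=cursor N): 1 . 1 . . . . 2 . 2 . 3 3
Index 0: author = 1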